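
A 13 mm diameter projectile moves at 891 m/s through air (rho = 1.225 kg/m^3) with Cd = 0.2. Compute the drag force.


A = pi*(d/2)^2 = pi*(13/2000)^2 = 1.32732e-04 m^2
Fd = 0.5*Cd*rho*A*v^2 = 0.5*0.2*1.225*1.32732e-04*891^2 = 12.91 N

12.91 N


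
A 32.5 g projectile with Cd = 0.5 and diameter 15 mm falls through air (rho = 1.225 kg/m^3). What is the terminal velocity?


A = pi*(d/2)^2 = pi*(15/2000)^2 = 1.76715e-04 m^2
vt = sqrt(2mg/(Cd*rho*A)) = sqrt(2*0.0325*9.81/(0.5 * 1.225 * 1.76715e-04)) = 76.75 m/s

76.75 m/s


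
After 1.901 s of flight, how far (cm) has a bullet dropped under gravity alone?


drop = 0.5*g*t^2 = 0.5*9.81*1.901^2 = 17.7257 m ≈ 1773 cm

1773 cm


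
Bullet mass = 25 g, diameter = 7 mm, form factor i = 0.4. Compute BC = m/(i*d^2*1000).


BC = m/(i*d^2*1000) = 25/(0.4 * 7^2 * 1000) = 0.001276

0.001276


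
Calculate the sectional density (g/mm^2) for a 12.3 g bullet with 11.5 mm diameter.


SD = m/d^2 = 12.3/11.5^2 = 0.09301 g/mm^2

0.09301 g/mm^2


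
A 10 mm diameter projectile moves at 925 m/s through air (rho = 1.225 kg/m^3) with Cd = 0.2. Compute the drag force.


A = pi*(d/2)^2 = pi*(10/2000)^2 = 7.85398e-05 m^2
Fd = 0.5*Cd*rho*A*v^2 = 0.5*0.2*1.225*7.85398e-05*925^2 = 8.232 N

8.232 N


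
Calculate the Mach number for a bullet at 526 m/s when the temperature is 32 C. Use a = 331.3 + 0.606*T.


a = 331.3 + 0.606*(32) = 350.692 m/s
M = v/a = 526/350.692 = 1.5

1.5


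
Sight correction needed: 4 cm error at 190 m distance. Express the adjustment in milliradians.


1 mrad subtends 1 cm per 10 m of range, so adj = error_cm / (dist_m / 10) = 4 / (190/10) = 0.2105 mrad

0.2105 mrad


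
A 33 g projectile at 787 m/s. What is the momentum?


p = m*v = 0.033*787 = 25.97 kg·m/s

25.97 kg·m/s


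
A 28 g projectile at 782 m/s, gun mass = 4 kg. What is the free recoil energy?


v_r = m_p*v_p/m_gun = 0.028*782/4 = 5.474 m/s, E_r = 0.5*m_gun*v_r^2 = 0.5*4*5.474^2 = 59.93 J

59.93 J


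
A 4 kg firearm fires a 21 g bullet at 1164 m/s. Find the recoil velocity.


v_recoil = m_p * v_p / m_gun = 0.021 * 1164 / 4 = 6.111 m/s

6.111 m/s


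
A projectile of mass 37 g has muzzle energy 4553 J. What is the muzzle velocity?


v = sqrt(2*E/m) = sqrt(2*4553/0.037) = 496.1 m/s

496.1 m/s


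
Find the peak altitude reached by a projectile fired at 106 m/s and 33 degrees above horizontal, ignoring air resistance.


H = (v0*sin(theta))^2 / (2g) = (106*sin(33°))^2 / (2*9.81) = 169.9 m

169.9 m


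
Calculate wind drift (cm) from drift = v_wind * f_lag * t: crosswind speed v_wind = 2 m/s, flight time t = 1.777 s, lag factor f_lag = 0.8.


drift = v_wind * lag * t = 2 * 0.8 * 1.777 = 2.8432 m ≈ 284.3 cm

284.3 cm


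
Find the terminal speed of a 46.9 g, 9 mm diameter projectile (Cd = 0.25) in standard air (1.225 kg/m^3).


A = pi*(d/2)^2 = pi*(9/2000)^2 = 6.36173e-05 m^2
vt = sqrt(2mg/(Cd*rho*A)) = sqrt(2*0.0469*9.81/(0.25 * 1.225 * 6.36173e-05)) = 217.3 m/s

217.3 m/s


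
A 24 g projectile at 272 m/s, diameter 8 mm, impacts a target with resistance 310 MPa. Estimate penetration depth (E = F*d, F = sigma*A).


A = pi*(d/2)^2 = pi*(8/2)^2 = 50.2655 mm^2
E = 0.5*m*v^2 = 0.5*0.024*272^2 = 887.808 J
depth = E/(sigma*A) = 887.808 J / (310 MPa * 50.2655 mm^2) = 887.808/(310 * 50.2655) m = 0.0569754 m ≈ 56.98 mm

56.98 mm


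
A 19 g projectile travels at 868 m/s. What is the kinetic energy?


E = 0.5*m*v^2 = 0.5*0.019*868^2 = 7158 J

7158 J


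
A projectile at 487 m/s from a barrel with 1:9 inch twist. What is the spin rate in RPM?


twist_m = 9*0.0254 = 0.2286 m
spin = v/twist = 487/0.2286 = 2130.359 rev/s
RPM = spin*60 = 2130.359*60 ≈ 127822 RPM

127822 RPM


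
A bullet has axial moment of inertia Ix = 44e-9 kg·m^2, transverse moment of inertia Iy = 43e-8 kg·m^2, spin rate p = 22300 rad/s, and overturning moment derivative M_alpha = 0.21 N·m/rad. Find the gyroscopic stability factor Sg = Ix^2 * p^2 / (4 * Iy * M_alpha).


Sg = Ix^2 * p^2 / (4 * Iy * M_alpha) = (44e-9)^2 * 22300^2 / (4 * 43e-8 * 0.21) = 2.665

2.665


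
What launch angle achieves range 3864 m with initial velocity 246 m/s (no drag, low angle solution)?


sin(2*theta) = R*g/v0^2 = 3864*9.81/246^2 = 0.626377, theta = arcsin(0.626377)/2 = 19.39°

19.39 degrees


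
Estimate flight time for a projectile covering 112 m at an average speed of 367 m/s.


t = d/v = 112/367 = 0.3052 s

0.3052 s


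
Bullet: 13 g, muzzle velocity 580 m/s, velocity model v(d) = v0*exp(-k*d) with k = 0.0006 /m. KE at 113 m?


v = v0*exp(-k*d) = 580*exp(-0.0006*113) = 541.979 m/s
E = 0.5*m*v^2 = 0.5*0.013*541.979^2 = 1909 J

1909 J


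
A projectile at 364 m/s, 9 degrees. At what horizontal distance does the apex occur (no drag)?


R = v0^2*sin(2*theta)/g = 364^2*sin(2*9°)/9.81 = 4173.65 m
apex_dist = R/2 = 4173.65/2 = 2087 m

2087 m


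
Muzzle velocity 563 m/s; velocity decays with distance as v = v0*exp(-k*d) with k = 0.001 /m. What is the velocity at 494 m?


v = v0*exp(-k*d) = 563*exp(-0.001*494) = 343.5 m/s

343.5 m/s


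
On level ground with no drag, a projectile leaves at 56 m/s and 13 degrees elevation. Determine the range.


R = v0^2 * sin(2*theta) / g = 56^2 * sin(2*13°) / 9.81 = 140.1 m

140.1 m


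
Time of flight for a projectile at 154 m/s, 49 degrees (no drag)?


T = 2*v0*sin(theta)/g = 2*154*sin(49°)/9.81 = 23.7 s

23.7 s


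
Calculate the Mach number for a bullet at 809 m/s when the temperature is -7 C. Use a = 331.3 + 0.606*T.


a = 331.3 + 0.606*(-7) = 327.058 m/s
M = v/a = 809/327.058 = 2.474

2.474


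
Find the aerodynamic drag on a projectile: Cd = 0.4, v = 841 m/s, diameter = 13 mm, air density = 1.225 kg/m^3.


A = pi*(d/2)^2 = pi*(13/2000)^2 = 1.32732e-04 m^2
Fd = 0.5*Cd*rho*A*v^2 = 0.5*0.4*1.225*1.32732e-04*841^2 = 23 N

23 N


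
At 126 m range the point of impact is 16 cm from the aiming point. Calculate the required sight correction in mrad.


1 mrad subtends 1 cm per 10 m of range, so adj = error_cm / (dist_m / 10) = 16 / (126/10) = 1.27 mrad

1.27 mrad


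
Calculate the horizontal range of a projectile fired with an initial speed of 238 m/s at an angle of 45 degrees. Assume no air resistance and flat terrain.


R = v0^2 * sin(2*theta) / g = 238^2 * sin(2*45°) / 9.81 = 5774 m

5774 m


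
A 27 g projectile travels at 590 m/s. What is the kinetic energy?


E = 0.5*m*v^2 = 0.5*0.027*590^2 = 4699 J

4699 J


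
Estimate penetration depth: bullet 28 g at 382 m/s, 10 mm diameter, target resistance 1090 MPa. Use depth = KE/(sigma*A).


A = pi*(d/2)^2 = pi*(10/2)^2 = 78.5398 mm^2
E = 0.5*m*v^2 = 0.5*0.028*382^2 = 2042.94 J
depth = E/(sigma*A) = 2042.94 J / (1090 MPa * 78.5398 mm^2) = 2042.94/(1090 * 78.5398) m = 0.0238637 m ≈ 23.86 mm

23.86 mm


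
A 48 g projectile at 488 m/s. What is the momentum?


p = m*v = 0.048*488 = 23.42 kg·m/s

23.42 kg·m/s


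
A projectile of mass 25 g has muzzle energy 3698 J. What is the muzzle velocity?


v = sqrt(2*E/m) = sqrt(2*3698/0.025) = 543.9 m/s

543.9 m/s


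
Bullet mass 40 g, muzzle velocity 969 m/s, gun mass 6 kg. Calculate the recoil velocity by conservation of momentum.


v_recoil = m_p * v_p / m_gun = 0.04 * 969 / 6 = 6.46 m/s

6.46 m/s


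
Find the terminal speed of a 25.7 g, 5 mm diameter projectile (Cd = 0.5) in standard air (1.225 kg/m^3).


A = pi*(d/2)^2 = pi*(5/2000)^2 = 1.96350e-05 m^2
vt = sqrt(2mg/(Cd*rho*A)) = sqrt(2*0.0257*9.81/(0.5 * 1.225 * 1.96350e-05)) = 204.8 m/s

204.8 m/s


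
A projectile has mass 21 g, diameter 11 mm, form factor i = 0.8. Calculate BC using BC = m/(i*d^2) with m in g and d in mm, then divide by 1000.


BC = m/(i*d^2*1000) = 21/(0.8 * 11^2 * 1000) = 0.0002169

0.0002169


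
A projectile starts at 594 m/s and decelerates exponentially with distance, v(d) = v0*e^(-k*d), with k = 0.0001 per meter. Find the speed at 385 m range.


v = v0*exp(-k*d) = 594*exp(-0.0001*385) = 571.6 m/s

571.6 m/s


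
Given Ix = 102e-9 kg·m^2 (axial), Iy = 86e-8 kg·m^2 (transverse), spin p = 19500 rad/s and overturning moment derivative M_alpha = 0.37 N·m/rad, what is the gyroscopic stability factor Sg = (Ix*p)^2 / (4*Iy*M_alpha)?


Sg = Ix^2 * p^2 / (4 * Iy * M_alpha) = (102e-9)^2 * 19500^2 / (4 * 86e-8 * 0.37) = 3.108

3.108


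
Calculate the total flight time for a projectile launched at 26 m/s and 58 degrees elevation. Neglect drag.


T = 2*v0*sin(theta)/g = 2*26*sin(58°)/9.81 = 4.495 s

4.495 s


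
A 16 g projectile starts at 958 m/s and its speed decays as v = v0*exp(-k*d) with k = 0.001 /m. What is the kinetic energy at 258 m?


v = v0*exp(-k*d) = 958*exp(-0.001*258) = 740.146 m/s
E = 0.5*m*v^2 = 0.5*0.016*740.146^2 = 4383 J

4383 J


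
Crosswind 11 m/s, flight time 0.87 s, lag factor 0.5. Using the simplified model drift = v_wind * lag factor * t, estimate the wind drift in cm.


drift = v_wind * lag * t = 11 * 0.5 * 0.87 = 4.785 m ≈ 478.5 cm

478.5 cm


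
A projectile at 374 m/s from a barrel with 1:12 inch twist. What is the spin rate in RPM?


twist_m = 12*0.0254 = 0.3048 m
spin = v/twist = 374/0.3048 = 1227.034 rev/s
RPM = spin*60 = 1227.034*60 ≈ 73622 RPM

73622 RPM


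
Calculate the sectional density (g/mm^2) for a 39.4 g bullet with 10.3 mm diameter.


SD = m/d^2 = 39.4/10.3^2 = 0.3714 g/mm^2

0.3714 g/mm^2


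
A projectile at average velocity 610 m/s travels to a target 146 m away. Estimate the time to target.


t = d/v = 146/610 = 0.2393 s

0.2393 s


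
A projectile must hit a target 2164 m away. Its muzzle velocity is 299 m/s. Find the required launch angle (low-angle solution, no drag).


sin(2*theta) = R*g/v0^2 = 2164*9.81/299^2 = 0.237456, theta = arcsin(0.237456)/2 = 6.868°

6.868 degrees


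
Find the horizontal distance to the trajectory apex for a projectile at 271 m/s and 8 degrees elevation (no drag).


R = v0^2*sin(2*theta)/g = 271^2*sin(2*8°)/9.81 = 2063.52 m
apex_dist = R/2 = 2063.52/2 = 1032 m

1032 m


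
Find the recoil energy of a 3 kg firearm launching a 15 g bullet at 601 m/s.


v_r = m_p*v_p/m_gun = 0.015*601/3 = 3.005 m/s, E_r = 0.5*m_gun*v_r^2 = 0.5*3*3.005^2 = 13.55 J

13.55 J


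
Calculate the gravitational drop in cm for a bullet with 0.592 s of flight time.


drop = 0.5*g*t^2 = 0.5*9.81*0.592^2 = 1.71903 m ≈ 171.9 cm

171.9 cm


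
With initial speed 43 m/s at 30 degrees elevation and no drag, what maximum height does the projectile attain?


H = (v0*sin(theta))^2 / (2g) = (43*sin(30°))^2 / (2*9.81) = 23.56 m

23.56 m


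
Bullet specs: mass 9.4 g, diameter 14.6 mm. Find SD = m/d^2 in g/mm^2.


SD = m/d^2 = 9.4/14.6^2 = 0.0441 g/mm^2

0.0441 g/mm^2


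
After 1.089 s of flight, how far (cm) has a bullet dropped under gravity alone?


drop = 0.5*g*t^2 = 0.5*9.81*1.089^2 = 5.81694 m ≈ 581.7 cm

581.7 cm


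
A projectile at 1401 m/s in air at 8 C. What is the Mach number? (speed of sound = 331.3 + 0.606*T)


a = 331.3 + 0.606*(8) = 336.148 m/s
M = v/a = 1401/336.148 = 4.168

4.168


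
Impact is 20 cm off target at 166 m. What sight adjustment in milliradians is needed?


1 mrad subtends 1 cm per 10 m of range, so adj = error_cm / (dist_m / 10) = 20 / (166/10) = 1.205 mrad

1.205 mrad


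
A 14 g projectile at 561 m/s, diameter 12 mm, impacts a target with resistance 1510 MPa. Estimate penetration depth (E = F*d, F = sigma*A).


A = pi*(d/2)^2 = pi*(12/2)^2 = 113.097 mm^2
E = 0.5*m*v^2 = 0.5*0.014*561^2 = 2203.05 J
depth = E/(sigma*A) = 2203.05 J / (1510 MPa * 113.097 mm^2) = 2203.05/(1510 * 113.097) m = 0.0129001 m ≈ 12.9 mm

12.9 mm


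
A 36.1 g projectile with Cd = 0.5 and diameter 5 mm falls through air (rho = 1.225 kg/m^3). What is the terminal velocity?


A = pi*(d/2)^2 = pi*(5/2000)^2 = 1.96350e-05 m^2
vt = sqrt(2mg/(Cd*rho*A)) = sqrt(2*0.0361*9.81/(0.5 * 1.225 * 1.96350e-05)) = 242.7 m/s

242.7 m/s


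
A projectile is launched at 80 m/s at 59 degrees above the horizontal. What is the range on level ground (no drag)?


R = v0^2 * sin(2*theta) / g = 80^2 * sin(2*59°) / 9.81 = 576 m

576 m


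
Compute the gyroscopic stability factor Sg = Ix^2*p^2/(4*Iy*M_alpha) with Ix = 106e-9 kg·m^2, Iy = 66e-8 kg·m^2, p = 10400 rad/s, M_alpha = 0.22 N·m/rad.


Sg = Ix^2 * p^2 / (4 * Iy * M_alpha) = (106e-9)^2 * 10400^2 / (4 * 66e-8 * 0.22) = 2.092

2.092


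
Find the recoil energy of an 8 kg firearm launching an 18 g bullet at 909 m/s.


v_r = m_p*v_p/m_gun = 0.018*909/8 = 2.04525 m/s, E_r = 0.5*m_gun*v_r^2 = 0.5*8*2.04525^2 = 16.73 J

16.73 J


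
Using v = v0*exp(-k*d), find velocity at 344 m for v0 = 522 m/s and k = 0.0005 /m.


v = v0*exp(-k*d) = 522*exp(-0.0005*344) = 439.5 m/s

439.5 m/s


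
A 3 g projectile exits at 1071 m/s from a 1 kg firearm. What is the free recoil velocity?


v_recoil = m_p * v_p / m_gun = 0.003 * 1071 / 1 = 3.213 m/s

3.213 m/s


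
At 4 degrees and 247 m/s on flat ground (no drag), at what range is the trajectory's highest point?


R = v0^2*sin(2*theta)/g = 247^2*sin(2*4°)/9.81 = 865.526 m
apex_dist = R/2 = 865.526/2 = 432.8 m

432.8 m


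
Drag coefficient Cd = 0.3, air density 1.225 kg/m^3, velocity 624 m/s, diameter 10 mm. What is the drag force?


A = pi*(d/2)^2 = pi*(10/2000)^2 = 7.85398e-05 m^2
Fd = 0.5*Cd*rho*A*v^2 = 0.5*0.3*1.225*7.85398e-05*624^2 = 5.619 N

5.619 N


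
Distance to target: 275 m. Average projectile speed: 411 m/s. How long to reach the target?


t = d/v = 275/411 = 0.6691 s

0.6691 s


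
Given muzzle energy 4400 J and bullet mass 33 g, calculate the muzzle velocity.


v = sqrt(2*E/m) = sqrt(2*4400/0.033) = 516.4 m/s

516.4 m/s


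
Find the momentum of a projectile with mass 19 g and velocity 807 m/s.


p = m*v = 0.019*807 = 15.33 kg·m/s

15.33 kg·m/s


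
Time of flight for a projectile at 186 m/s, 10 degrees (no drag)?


T = 2*v0*sin(theta)/g = 2*186*sin(10°)/9.81 = 6.585 s

6.585 s


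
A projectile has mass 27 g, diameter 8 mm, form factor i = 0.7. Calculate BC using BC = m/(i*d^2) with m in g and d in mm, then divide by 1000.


BC = m/(i*d^2*1000) = 27/(0.7 * 8^2 * 1000) = 0.0006027

0.0006027


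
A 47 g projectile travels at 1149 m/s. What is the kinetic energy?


E = 0.5*m*v^2 = 0.5*0.047*1149^2 = 31025 J

31025 J


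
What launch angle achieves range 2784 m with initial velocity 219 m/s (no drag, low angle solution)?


sin(2*theta) = R*g/v0^2 = 2784*9.81/219^2 = 0.569443, theta = arcsin(0.569443)/2 = 17.36°

17.36 degrees


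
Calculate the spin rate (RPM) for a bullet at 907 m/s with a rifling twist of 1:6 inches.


twist_m = 6*0.0254 = 0.1524 m
spin = v/twist = 907/0.1524 = 5951.444 rev/s
RPM = spin*60 = 5951.444*60 ≈ 357087 RPM

357087 RPM


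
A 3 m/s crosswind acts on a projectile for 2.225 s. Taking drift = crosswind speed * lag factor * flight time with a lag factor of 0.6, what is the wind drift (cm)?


drift = v_wind * lag * t = 3 * 0.6 * 2.225 = 4.005 m ≈ 400.5 cm

400.5 cm


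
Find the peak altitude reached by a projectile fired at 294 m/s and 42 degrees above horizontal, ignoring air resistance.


H = (v0*sin(theta))^2 / (2g) = (294*sin(42°))^2 / (2*9.81) = 1973 m

1973 m


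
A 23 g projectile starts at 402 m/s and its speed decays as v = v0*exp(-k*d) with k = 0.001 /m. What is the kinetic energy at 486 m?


v = v0*exp(-k*d) = 402*exp(-0.001*486) = 247.263 m/s
E = 0.5*m*v^2 = 0.5*0.023*247.263^2 = 703.1 J

703.1 J


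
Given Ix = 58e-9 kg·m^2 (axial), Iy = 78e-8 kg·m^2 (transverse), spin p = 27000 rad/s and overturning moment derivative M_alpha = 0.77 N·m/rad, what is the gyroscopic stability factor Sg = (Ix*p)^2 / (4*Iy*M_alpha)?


Sg = Ix^2 * p^2 / (4 * Iy * M_alpha) = (58e-9)^2 * 27000^2 / (4 * 78e-8 * 0.77) = 1.021

1.021


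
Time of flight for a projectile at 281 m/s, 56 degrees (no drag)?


T = 2*v0*sin(theta)/g = 2*281*sin(56°)/9.81 = 47.49 s

47.49 s


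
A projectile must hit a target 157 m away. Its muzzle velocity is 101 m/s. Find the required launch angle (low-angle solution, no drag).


sin(2*theta) = R*g/v0^2 = 157*9.81/101^2 = 0.150982, theta = arcsin(0.150982)/2 = 4.342°

4.342 degrees


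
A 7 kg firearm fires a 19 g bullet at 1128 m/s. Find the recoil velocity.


v_recoil = m_p * v_p / m_gun = 0.019 * 1128 / 7 = 3.062 m/s

3.062 m/s


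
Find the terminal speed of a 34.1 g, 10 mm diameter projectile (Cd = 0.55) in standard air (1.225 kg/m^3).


A = pi*(d/2)^2 = pi*(10/2000)^2 = 7.85398e-05 m^2
vt = sqrt(2mg/(Cd*rho*A)) = sqrt(2*0.0341*9.81/(0.55 * 1.225 * 7.85398e-05)) = 112.4 m/s

112.4 m/s


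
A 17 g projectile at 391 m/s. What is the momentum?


p = m*v = 0.017*391 = 6.647 kg·m/s

6.647 kg·m/s


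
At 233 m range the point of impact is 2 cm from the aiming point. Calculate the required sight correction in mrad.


1 mrad subtends 1 cm per 10 m of range, so adj = error_cm / (dist_m / 10) = 2 / (233/10) = 0.08584 mrad

0.08584 mrad


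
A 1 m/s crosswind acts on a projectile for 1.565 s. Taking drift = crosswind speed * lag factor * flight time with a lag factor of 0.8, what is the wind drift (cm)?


drift = v_wind * lag * t = 1 * 0.8 * 1.565 = 1.252 m ≈ 125.2 cm

125.2 cm


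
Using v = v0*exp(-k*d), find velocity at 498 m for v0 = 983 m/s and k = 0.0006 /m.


v = v0*exp(-k*d) = 983*exp(-0.0006*498) = 729.1 m/s

729.1 m/s


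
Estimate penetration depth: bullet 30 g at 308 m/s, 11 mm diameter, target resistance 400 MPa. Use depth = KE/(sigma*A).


A = pi*(d/2)^2 = pi*(11/2)^2 = 95.0332 mm^2
E = 0.5*m*v^2 = 0.5*0.03*308^2 = 1422.96 J
depth = E/(sigma*A) = 1422.96 J / (400 MPa * 95.0332 mm^2) = 1422.96/(400 * 95.0332) m = 0.0374332 m ≈ 37.43 mm

37.43 mm


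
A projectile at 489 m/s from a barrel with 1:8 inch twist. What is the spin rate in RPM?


twist_m = 8*0.0254 = 0.2032 m
spin = v/twist = 489/0.2032 = 2406.496 rev/s
RPM = spin*60 = 2406.496*60 ≈ 144390 RPM

144390 RPM


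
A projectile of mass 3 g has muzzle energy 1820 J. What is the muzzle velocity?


v = sqrt(2*E/m) = sqrt(2*1820/0.003) = 1102 m/s

1102 m/s


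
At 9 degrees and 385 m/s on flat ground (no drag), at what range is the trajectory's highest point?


R = v0^2*sin(2*theta)/g = 385^2*sin(2*9°)/9.81 = 4669.12 m
apex_dist = R/2 = 4669.12/2 = 2335 m

2335 m


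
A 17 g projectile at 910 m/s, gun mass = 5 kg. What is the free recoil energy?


v_r = m_p*v_p/m_gun = 0.017*910/5 = 3.094 m/s, E_r = 0.5*m_gun*v_r^2 = 0.5*5*3.094^2 = 23.93 J

23.93 J


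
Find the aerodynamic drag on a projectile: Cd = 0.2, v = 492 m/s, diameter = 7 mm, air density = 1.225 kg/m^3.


A = pi*(d/2)^2 = pi*(7/2000)^2 = 3.84845e-05 m^2
Fd = 0.5*Cd*rho*A*v^2 = 0.5*0.2*1.225*3.84845e-05*492^2 = 1.141 N

1.141 N


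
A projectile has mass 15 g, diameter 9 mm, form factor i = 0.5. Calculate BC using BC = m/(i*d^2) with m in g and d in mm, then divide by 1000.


BC = m/(i*d^2*1000) = 15/(0.5 * 9^2 * 1000) = 0.0003704

0.0003704


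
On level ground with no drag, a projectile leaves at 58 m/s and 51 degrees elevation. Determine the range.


R = v0^2 * sin(2*theta) / g = 58^2 * sin(2*51°) / 9.81 = 335.4 m

335.4 m


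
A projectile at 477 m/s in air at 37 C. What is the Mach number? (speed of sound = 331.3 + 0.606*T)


a = 331.3 + 0.606*(37) = 353.722 m/s
M = v/a = 477/353.722 = 1.349

1.349


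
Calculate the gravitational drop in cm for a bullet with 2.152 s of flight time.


drop = 0.5*g*t^2 = 0.5*9.81*2.152^2 = 22.7156 m ≈ 2272 cm

2272 cm


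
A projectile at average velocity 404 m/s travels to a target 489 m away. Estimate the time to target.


t = d/v = 489/404 = 1.21 s

1.21 s


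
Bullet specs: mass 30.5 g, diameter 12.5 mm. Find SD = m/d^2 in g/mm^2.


SD = m/d^2 = 30.5/12.5^2 = 0.1952 g/mm^2

0.1952 g/mm^2


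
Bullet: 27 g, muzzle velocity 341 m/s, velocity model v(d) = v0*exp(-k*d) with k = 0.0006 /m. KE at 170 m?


v = v0*exp(-k*d) = 341*exp(-0.0006*170) = 307.933 m/s
E = 0.5*m*v^2 = 0.5*0.027*307.933^2 = 1280 J

1280 J


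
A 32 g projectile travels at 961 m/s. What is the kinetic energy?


E = 0.5*m*v^2 = 0.5*0.032*961^2 = 14776 J

14776 J


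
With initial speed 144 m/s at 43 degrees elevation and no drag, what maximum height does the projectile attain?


H = (v0*sin(theta))^2 / (2g) = (144*sin(43°))^2 / (2*9.81) = 491.6 m

491.6 m


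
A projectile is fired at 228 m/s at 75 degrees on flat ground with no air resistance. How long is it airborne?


T = 2*v0*sin(theta)/g = 2*228*sin(75°)/9.81 = 44.9 s

44.9 s


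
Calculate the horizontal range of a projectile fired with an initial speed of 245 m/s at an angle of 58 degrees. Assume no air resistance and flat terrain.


R = v0^2 * sin(2*theta) / g = 245^2 * sin(2*58°) / 9.81 = 5500 m

5500 m


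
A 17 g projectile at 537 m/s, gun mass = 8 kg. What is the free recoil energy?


v_r = m_p*v_p/m_gun = 0.017*537/8 = 1.14113 m/s, E_r = 0.5*m_gun*v_r^2 = 0.5*8*1.14113^2 = 5.209 J

5.209 J


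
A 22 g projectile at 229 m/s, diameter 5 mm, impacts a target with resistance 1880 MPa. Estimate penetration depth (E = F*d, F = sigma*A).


A = pi*(d/2)^2 = pi*(5/2)^2 = 19.635 mm^2
E = 0.5*m*v^2 = 0.5*0.022*229^2 = 576.851 J
depth = E/(sigma*A) = 576.851 J / (1880 MPa * 19.635 mm^2) = 576.851/(1880 * 19.635) m = 0.015627 m ≈ 15.63 mm

15.63 mm


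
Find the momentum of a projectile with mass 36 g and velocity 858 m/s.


p = m*v = 0.036*858 = 30.89 kg·m/s

30.89 kg·m/s


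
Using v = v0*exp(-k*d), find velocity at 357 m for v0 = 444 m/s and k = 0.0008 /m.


v = v0*exp(-k*d) = 444*exp(-0.0008*357) = 333.7 m/s

333.7 m/s


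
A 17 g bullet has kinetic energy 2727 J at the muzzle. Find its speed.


v = sqrt(2*E/m) = sqrt(2*2727/0.017) = 566.4 m/s

566.4 m/s


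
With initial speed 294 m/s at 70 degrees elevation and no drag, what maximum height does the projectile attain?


H = (v0*sin(theta))^2 / (2g) = (294*sin(70°))^2 / (2*9.81) = 3890 m

3890 m


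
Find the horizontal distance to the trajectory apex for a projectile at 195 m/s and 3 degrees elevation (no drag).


R = v0^2*sin(2*theta)/g = 195^2*sin(2*3°)/9.81 = 405.168 m
apex_dist = R/2 = 405.168/2 = 202.6 m

202.6 m


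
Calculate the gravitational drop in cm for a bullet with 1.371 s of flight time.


drop = 0.5*g*t^2 = 0.5*9.81*1.371^2 = 9.21964 m ≈ 922 cm

922 cm


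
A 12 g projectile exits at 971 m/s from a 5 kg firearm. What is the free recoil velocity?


v_recoil = m_p * v_p / m_gun = 0.012 * 971 / 5 = 2.33 m/s

2.33 m/s


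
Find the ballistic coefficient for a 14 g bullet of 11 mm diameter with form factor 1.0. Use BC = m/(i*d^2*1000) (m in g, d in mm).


BC = m/(i*d^2*1000) = 14/(1.0 * 11^2 * 1000) = 0.0001157

0.0001157


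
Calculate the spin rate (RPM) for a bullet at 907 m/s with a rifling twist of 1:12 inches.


twist_m = 12*0.0254 = 0.3048 m
spin = v/twist = 907/0.3048 = 2975.722 rev/s
RPM = spin*60 = 2975.722*60 ≈ 178543 RPM

178543 RPM


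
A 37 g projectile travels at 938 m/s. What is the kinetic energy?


E = 0.5*m*v^2 = 0.5*0.037*938^2 = 16277 J

16277 J


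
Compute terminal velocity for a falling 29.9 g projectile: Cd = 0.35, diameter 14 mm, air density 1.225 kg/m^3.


A = pi*(d/2)^2 = pi*(14/2000)^2 = 1.53938e-04 m^2
vt = sqrt(2mg/(Cd*rho*A)) = sqrt(2*0.0299*9.81/(0.35 * 1.225 * 1.53938e-04)) = 94.28 m/s

94.28 m/s


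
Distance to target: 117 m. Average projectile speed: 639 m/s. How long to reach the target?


t = d/v = 117/639 = 0.1831 s

0.1831 s


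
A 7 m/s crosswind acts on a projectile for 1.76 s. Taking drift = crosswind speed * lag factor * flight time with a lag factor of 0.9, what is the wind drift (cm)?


drift = v_wind * lag * t = 7 * 0.9 * 1.76 = 11.088 m ≈ 1109 cm

1109 cm


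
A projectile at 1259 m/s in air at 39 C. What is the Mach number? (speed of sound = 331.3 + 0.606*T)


a = 331.3 + 0.606*(39) = 354.934 m/s
M = v/a = 1259/354.934 = 3.547

3.547


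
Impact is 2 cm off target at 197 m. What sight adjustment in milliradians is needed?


1 mrad subtends 1 cm per 10 m of range, so adj = error_cm / (dist_m / 10) = 2 / (197/10) = 0.1015 mrad

0.1015 mrad


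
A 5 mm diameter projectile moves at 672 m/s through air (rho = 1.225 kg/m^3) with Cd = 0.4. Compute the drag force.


A = pi*(d/2)^2 = pi*(5/2000)^2 = 1.96350e-05 m^2
Fd = 0.5*Cd*rho*A*v^2 = 0.5*0.4*1.225*1.96350e-05*672^2 = 2.172 N

2.172 N


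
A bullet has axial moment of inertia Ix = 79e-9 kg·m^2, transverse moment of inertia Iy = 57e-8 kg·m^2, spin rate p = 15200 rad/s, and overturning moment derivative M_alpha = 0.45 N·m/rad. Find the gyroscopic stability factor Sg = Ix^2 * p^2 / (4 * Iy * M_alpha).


Sg = Ix^2 * p^2 / (4 * Iy * M_alpha) = (79e-9)^2 * 15200^2 / (4 * 57e-8 * 0.45) = 1.405

1.405


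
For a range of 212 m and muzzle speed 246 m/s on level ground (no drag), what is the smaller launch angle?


sin(2*theta) = R*g/v0^2 = 212*9.81/246^2 = 0.0343664, theta = arcsin(0.0343664)/2 = 0.9847°

0.9847 degrees


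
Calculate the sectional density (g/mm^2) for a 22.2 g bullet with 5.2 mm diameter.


SD = m/d^2 = 22.2/5.2^2 = 0.821 g/mm^2

0.821 g/mm^2


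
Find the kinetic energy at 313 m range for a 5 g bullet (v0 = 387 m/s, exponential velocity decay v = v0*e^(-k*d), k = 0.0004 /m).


v = v0*exp(-k*d) = 387*exp(-0.0004*313) = 341.458 m/s
E = 0.5*m*v^2 = 0.5*0.005*341.458^2 = 291.5 J

291.5 J


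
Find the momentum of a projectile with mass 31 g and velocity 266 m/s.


p = m*v = 0.031*266 = 8.246 kg·m/s

8.246 kg·m/s


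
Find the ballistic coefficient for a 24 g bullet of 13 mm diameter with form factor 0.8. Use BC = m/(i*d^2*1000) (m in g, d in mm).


BC = m/(i*d^2*1000) = 24/(0.8 * 13^2 * 1000) = 0.0001775

0.0001775


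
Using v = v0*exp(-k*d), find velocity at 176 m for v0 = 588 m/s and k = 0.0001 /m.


v = v0*exp(-k*d) = 588*exp(-0.0001*176) = 577.7 m/s

577.7 m/s


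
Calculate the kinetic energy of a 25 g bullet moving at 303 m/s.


E = 0.5*m*v^2 = 0.5*0.025*303^2 = 1148 J

1148 J


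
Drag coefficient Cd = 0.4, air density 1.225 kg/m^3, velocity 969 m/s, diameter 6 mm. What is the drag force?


A = pi*(d/2)^2 = pi*(6/2000)^2 = 2.82743e-05 m^2
Fd = 0.5*Cd*rho*A*v^2 = 0.5*0.4*1.225*2.82743e-05*969^2 = 6.504 N

6.504 N


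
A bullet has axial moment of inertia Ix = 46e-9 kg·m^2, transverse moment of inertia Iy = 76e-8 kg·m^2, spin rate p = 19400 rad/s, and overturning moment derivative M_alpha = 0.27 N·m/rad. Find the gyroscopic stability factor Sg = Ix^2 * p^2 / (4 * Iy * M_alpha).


Sg = Ix^2 * p^2 / (4 * Iy * M_alpha) = (46e-9)^2 * 19400^2 / (4 * 76e-8 * 0.27) = 0.9702

0.9702


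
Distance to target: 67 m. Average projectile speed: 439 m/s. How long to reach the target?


t = d/v = 67/439 = 0.1526 s

0.1526 s


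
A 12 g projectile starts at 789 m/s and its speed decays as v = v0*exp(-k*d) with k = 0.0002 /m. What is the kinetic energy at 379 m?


v = v0*exp(-k*d) = 789*exp(-0.0002*379) = 731.404 m/s
E = 0.5*m*v^2 = 0.5*0.012*731.404^2 = 3210 J

3210 J


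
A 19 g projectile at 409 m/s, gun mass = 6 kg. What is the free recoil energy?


v_r = m_p*v_p/m_gun = 0.019*409/6 = 1.29517 m/s, E_r = 0.5*m_gun*v_r^2 = 0.5*6*1.29517^2 = 5.032 J

5.032 J


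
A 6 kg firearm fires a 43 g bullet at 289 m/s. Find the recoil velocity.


v_recoil = m_p * v_p / m_gun = 0.043 * 289 / 6 = 2.071 m/s

2.071 m/s


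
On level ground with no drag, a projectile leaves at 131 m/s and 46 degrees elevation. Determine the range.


R = v0^2 * sin(2*theta) / g = 131^2 * sin(2*46°) / 9.81 = 1748 m

1748 m


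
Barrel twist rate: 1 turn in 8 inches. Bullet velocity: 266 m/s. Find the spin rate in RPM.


twist_m = 8*0.0254 = 0.2032 m
spin = v/twist = 266/0.2032 = 1309.055 rev/s
RPM = spin*60 = 1309.055*60 ≈ 78543 RPM

78543 RPM


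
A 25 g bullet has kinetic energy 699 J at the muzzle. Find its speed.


v = sqrt(2*E/m) = sqrt(2*699/0.025) = 236.5 m/s

236.5 m/s


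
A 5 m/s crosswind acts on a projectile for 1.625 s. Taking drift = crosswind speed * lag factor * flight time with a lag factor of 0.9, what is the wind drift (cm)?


drift = v_wind * lag * t = 5 * 0.9 * 1.625 = 7.3125 m ≈ 731.2 cm

731.2 cm


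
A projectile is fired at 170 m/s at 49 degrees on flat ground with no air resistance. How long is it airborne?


T = 2*v0*sin(theta)/g = 2*170*sin(49°)/9.81 = 26.16 s

26.16 s


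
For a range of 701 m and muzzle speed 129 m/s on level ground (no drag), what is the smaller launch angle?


sin(2*theta) = R*g/v0^2 = 701*9.81/129^2 = 0.413245, theta = arcsin(0.413245)/2 = 12.2°

12.2 degrees


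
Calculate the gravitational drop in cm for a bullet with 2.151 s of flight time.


drop = 0.5*g*t^2 = 0.5*9.81*2.151^2 = 22.6945 m ≈ 2269 cm

2269 cm


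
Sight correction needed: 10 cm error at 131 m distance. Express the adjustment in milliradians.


1 mrad subtends 1 cm per 10 m of range, so adj = error_cm / (dist_m / 10) = 10 / (131/10) = 0.7634 mrad

0.7634 mrad


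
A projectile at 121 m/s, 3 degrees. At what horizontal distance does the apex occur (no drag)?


R = v0^2*sin(2*theta)/g = 121^2*sin(2*3°)/9.81 = 156.004 m
apex_dist = R/2 = 156.004/2 = 78 m

78 m


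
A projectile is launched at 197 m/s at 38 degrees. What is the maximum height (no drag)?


H = (v0*sin(theta))^2 / (2g) = (197*sin(38°))^2 / (2*9.81) = 749.8 m

749.8 m


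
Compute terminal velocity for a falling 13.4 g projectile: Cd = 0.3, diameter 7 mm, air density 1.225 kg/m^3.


A = pi*(d/2)^2 = pi*(7/2000)^2 = 3.84845e-05 m^2
vt = sqrt(2mg/(Cd*rho*A)) = sqrt(2*0.0134*9.81/(0.3 * 1.225 * 3.84845e-05)) = 136.3 m/s

136.3 m/s


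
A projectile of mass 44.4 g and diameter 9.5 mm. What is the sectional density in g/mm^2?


SD = m/d^2 = 44.4/9.5^2 = 0.492 g/mm^2

0.492 g/mm^2


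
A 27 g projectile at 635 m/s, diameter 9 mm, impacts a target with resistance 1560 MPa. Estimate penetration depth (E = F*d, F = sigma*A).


A = pi*(d/2)^2 = pi*(9/2)^2 = 63.6173 mm^2
E = 0.5*m*v^2 = 0.5*0.027*635^2 = 5443.54 J
depth = E/(sigma*A) = 5443.54 J / (1560 MPa * 63.6173 mm^2) = 5443.54/(1560 * 63.6173) m = 0.0548506 m ≈ 54.85 mm

54.85 mm


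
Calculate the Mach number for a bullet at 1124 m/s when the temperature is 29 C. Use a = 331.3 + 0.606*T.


a = 331.3 + 0.606*(29) = 348.874 m/s
M = v/a = 1124/348.874 = 3.222

3.222


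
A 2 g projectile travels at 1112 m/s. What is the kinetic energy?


E = 0.5*m*v^2 = 0.5*0.002*1112^2 = 1237 J

1237 J


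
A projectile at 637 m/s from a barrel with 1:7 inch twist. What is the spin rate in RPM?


twist_m = 7*0.0254 = 0.1778 m
spin = v/twist = 637/0.1778 = 3582.677 rev/s
RPM = spin*60 = 3582.677*60 ≈ 214961 RPM

214961 RPM


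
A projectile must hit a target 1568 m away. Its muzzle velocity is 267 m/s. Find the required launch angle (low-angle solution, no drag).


sin(2*theta) = R*g/v0^2 = 1568*9.81/267^2 = 0.215771, theta = arcsin(0.215771)/2 = 6.23°

6.23 degrees


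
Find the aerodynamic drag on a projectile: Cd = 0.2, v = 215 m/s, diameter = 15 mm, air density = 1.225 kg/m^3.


A = pi*(d/2)^2 = pi*(15/2000)^2 = 1.76715e-04 m^2
Fd = 0.5*Cd*rho*A*v^2 = 0.5*0.2*1.225*1.76715e-04*215^2 = 1.001 N

1.001 N


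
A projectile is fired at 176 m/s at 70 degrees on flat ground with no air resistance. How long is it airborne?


T = 2*v0*sin(theta)/g = 2*176*sin(70°)/9.81 = 33.72 s

33.72 s


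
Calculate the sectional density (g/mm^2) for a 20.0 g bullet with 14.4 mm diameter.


SD = m/d^2 = 20.0/14.4^2 = 0.09645 g/mm^2

0.09645 g/mm^2


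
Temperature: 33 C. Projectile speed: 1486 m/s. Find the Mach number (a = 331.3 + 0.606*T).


a = 331.3 + 0.606*(33) = 351.298 m/s
M = v/a = 1486/351.298 = 4.23

4.23


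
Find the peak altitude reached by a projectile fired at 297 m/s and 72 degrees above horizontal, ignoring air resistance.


H = (v0*sin(theta))^2 / (2g) = (297*sin(72°))^2 / (2*9.81) = 4067 m

4067 m


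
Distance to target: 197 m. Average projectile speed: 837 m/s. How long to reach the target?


t = d/v = 197/837 = 0.2354 s

0.2354 s


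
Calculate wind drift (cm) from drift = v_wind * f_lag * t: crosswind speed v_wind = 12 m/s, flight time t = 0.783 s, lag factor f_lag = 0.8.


drift = v_wind * lag * t = 12 * 0.8 * 0.783 = 7.5168 m ≈ 751.7 cm

751.7 cm


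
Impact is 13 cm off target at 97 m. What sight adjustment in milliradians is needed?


1 mrad subtends 1 cm per 10 m of range, so adj = error_cm / (dist_m / 10) = 13 / (97/10) = 1.34 mrad

1.34 mrad


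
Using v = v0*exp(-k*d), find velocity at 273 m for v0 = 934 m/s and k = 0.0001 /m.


v = v0*exp(-k*d) = 934*exp(-0.0001*273) = 908.8 m/s

908.8 m/s


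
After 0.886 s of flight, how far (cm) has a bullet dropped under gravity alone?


drop = 0.5*g*t^2 = 0.5*9.81*0.886^2 = 3.85041 m ≈ 385 cm

385 cm


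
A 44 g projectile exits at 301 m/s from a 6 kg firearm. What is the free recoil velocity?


v_recoil = m_p * v_p / m_gun = 0.044 * 301 / 6 = 2.207 m/s

2.207 m/s


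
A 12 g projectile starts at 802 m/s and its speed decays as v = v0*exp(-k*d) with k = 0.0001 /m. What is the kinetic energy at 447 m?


v = v0*exp(-k*d) = 802*exp(-0.0001*447) = 766.94 m/s
E = 0.5*m*v^2 = 0.5*0.012*766.94^2 = 3529 J

3529 J


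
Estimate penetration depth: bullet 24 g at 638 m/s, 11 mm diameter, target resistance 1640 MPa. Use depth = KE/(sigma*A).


A = pi*(d/2)^2 = pi*(11/2)^2 = 95.0332 mm^2
E = 0.5*m*v^2 = 0.5*0.024*638^2 = 4884.53 J
depth = E/(sigma*A) = 4884.53 J / (1640 MPa * 95.0332 mm^2) = 4884.53/(1640 * 95.0332) m = 0.0313403 m ≈ 31.34 mm

31.34 mm


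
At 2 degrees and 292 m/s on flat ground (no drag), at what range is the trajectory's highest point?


R = v0^2*sin(2*theta)/g = 292^2*sin(2*2°)/9.81 = 606.291 m
apex_dist = R/2 = 606.291/2 = 303.1 m

303.1 m


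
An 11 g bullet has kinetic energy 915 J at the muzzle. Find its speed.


v = sqrt(2*E/m) = sqrt(2*915/0.011) = 407.9 m/s

407.9 m/s


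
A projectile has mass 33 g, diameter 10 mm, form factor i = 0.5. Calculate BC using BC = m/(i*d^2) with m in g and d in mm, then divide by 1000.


BC = m/(i*d^2*1000) = 33/(0.5 * 10^2 * 1000) = 0.00066

0.00066


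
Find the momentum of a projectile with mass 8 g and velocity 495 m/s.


p = m*v = 0.008*495 = 3.96 kg·m/s

3.96 kg·m/s


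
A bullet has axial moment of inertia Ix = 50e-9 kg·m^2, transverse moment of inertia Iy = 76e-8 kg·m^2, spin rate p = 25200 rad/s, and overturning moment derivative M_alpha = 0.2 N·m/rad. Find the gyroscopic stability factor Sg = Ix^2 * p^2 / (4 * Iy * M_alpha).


Sg = Ix^2 * p^2 / (4 * Iy * M_alpha) = (50e-9)^2 * 25200^2 / (4 * 76e-8 * 0.2) = 2.611

2.611


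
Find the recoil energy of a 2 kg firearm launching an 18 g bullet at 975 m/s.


v_r = m_p*v_p/m_gun = 0.018*975/2 = 8.775 m/s, E_r = 0.5*m_gun*v_r^2 = 0.5*2*8.775^2 = 77 J

77 J


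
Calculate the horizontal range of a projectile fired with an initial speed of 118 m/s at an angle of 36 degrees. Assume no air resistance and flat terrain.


R = v0^2 * sin(2*theta) / g = 118^2 * sin(2*36°) / 9.81 = 1350 m

1350 m


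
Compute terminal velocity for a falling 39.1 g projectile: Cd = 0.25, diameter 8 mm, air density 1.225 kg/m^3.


A = pi*(d/2)^2 = pi*(8/2000)^2 = 5.02655e-05 m^2
vt = sqrt(2mg/(Cd*rho*A)) = sqrt(2*0.0391*9.81/(0.25 * 1.225 * 5.02655e-05)) = 223.2 m/s

223.2 m/s


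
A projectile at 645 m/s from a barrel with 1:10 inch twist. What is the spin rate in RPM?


twist_m = 10*0.0254 = 0.254 m
spin = v/twist = 645/0.254 = 2539.37 rev/s
RPM = spin*60 = 2539.37*60 ≈ 152362 RPM

152362 RPM


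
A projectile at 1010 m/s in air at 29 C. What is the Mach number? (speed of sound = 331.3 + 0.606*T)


a = 331.3 + 0.606*(29) = 348.874 m/s
M = v/a = 1010/348.874 = 2.895

2.895


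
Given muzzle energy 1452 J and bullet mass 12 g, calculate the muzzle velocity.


v = sqrt(2*E/m) = sqrt(2*1452/0.012) = 491.9 m/s

491.9 m/s


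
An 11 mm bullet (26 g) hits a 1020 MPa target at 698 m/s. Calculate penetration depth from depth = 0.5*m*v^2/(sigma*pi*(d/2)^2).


A = pi*(d/2)^2 = pi*(11/2)^2 = 95.0332 mm^2
E = 0.5*m*v^2 = 0.5*0.026*698^2 = 6333.65 J
depth = E/(sigma*A) = 6333.65 J / (1020 MPa * 95.0332 mm^2) = 6333.65/(1020 * 95.0332) m = 0.0653399 m ≈ 65.34 mm

65.34 mm


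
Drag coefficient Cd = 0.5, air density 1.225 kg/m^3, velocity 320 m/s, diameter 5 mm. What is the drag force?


A = pi*(d/2)^2 = pi*(5/2000)^2 = 1.96350e-05 m^2
Fd = 0.5*Cd*rho*A*v^2 = 0.5*0.5*1.225*1.96350e-05*320^2 = 0.6158 N

0.6158 N


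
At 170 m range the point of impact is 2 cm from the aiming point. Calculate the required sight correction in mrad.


1 mrad subtends 1 cm per 10 m of range, so adj = error_cm / (dist_m / 10) = 2 / (170/10) = 0.1176 mrad

0.1176 mrad


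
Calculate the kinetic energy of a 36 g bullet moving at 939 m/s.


E = 0.5*m*v^2 = 0.5*0.036*939^2 = 15871 J

15871 J


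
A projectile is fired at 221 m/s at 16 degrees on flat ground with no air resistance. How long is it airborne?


T = 2*v0*sin(theta)/g = 2*221*sin(16°)/9.81 = 12.42 s

12.42 s


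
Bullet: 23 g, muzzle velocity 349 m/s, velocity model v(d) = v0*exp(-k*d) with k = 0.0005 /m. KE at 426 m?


v = v0*exp(-k*d) = 349*exp(-0.0005*426) = 282.046 m/s
E = 0.5*m*v^2 = 0.5*0.023*282.046^2 = 914.8 J

914.8 J


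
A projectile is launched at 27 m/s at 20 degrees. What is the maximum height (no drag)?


H = (v0*sin(theta))^2 / (2g) = (27*sin(20°))^2 / (2*9.81) = 4.346 m

4.346 m


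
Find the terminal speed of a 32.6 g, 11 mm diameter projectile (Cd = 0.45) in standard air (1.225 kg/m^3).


A = pi*(d/2)^2 = pi*(11/2000)^2 = 9.50332e-05 m^2
vt = sqrt(2mg/(Cd*rho*A)) = sqrt(2*0.0326*9.81/(0.45 * 1.225 * 9.50332e-05)) = 110.5 m/s

110.5 m/s


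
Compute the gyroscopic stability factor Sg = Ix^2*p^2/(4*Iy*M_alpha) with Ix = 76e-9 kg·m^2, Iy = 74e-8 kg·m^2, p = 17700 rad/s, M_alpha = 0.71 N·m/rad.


Sg = Ix^2 * p^2 / (4 * Iy * M_alpha) = (76e-9)^2 * 17700^2 / (4 * 74e-8 * 0.71) = 0.861

0.861


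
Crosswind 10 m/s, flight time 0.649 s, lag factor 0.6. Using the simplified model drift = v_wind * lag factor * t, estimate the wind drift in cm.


drift = v_wind * lag * t = 10 * 0.6 * 0.649 = 3.894 m ≈ 389.4 cm

389.4 cm


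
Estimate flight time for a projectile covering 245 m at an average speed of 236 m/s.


t = d/v = 245/236 = 1.038 s

1.038 s


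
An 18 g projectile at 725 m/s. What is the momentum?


p = m*v = 0.018*725 = 13.05 kg·m/s

13.05 kg·m/s


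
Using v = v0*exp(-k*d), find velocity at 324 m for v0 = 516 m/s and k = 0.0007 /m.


v = v0*exp(-k*d) = 516*exp(-0.0007*324) = 411.3 m/s

411.3 m/s


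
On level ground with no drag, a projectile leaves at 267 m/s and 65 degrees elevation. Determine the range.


R = v0^2 * sin(2*theta) / g = 267^2 * sin(2*65°) / 9.81 = 5567 m

5567 m


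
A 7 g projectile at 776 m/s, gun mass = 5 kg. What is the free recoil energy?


v_r = m_p*v_p/m_gun = 0.007*776/5 = 1.0864 m/s, E_r = 0.5*m_gun*v_r^2 = 0.5*5*1.0864^2 = 2.951 J

2.951 J


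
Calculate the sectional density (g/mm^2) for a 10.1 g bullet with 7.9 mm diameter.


SD = m/d^2 = 10.1/7.9^2 = 0.1618 g/mm^2

0.1618 g/mm^2


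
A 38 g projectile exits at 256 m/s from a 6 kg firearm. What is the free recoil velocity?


v_recoil = m_p * v_p / m_gun = 0.038 * 256 / 6 = 1.621 m/s

1.621 m/s
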